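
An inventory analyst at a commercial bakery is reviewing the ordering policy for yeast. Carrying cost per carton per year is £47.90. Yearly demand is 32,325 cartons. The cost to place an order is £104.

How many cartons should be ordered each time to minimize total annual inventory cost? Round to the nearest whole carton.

375 cartons

EOQ = √(2DS/H) = √(2 × 32,325 × 104 / 47.9)
    = √(140,367.43) ≈ 374.66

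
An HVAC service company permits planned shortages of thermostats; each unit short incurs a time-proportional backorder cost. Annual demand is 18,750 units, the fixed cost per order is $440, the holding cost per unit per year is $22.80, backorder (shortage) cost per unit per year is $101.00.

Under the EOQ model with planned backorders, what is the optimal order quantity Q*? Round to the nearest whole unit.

Q* = √(2DS/H) · √((H + b)/b)
   = √(2 × 18,750 × 440 / 22.8) · √((22.8 + 101) / 101)
   = 850.696 × 1.1071 ≈ 941.83

942 units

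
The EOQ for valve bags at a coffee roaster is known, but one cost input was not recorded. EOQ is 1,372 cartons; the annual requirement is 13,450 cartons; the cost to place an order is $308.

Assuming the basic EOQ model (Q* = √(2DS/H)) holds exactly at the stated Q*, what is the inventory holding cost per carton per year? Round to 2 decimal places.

$4.40

Since Q* = (2DS/H)^½, squaring gives Q*²·H = 2DS.
H = 2DS / Q² = 2 × 13,450 × 308 / 1,372² = 4.4014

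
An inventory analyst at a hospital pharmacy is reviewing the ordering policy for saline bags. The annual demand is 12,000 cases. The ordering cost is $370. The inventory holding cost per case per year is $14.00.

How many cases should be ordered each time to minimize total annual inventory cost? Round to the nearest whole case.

796 cases

2DS/H = 2·12,000·370/14 = 634,285.71
EOQ = √634,285.71 ≈ 796.42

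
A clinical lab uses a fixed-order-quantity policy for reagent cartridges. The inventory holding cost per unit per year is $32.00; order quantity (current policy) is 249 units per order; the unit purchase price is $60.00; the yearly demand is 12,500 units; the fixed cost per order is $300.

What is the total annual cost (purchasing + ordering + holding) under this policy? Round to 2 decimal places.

$769,044.24

Annual ordering cost = (D/Q)·S = (12,500/249) × 300 = $15,060.24
Annual holding cost  = (Q/2)·H = (249/2) × 32 = $3,984.00
Purchase cost = D·C = 12,500 × 60 = $750,000.00
Total = $15,060.24 + $3,984.00 + $750,000.00 = $769,044.24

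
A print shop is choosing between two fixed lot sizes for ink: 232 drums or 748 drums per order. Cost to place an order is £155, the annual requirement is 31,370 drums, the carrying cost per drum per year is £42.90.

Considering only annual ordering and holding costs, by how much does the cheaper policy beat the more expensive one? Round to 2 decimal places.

TC(Q) = (D/Q)S + (Q/2)H
TC(232) = (31,370/232)×155 + (232/2)×42.9 = £25,934.81
TC(748) = (31,370/748)×155 + (748/2)×42.9 = £22,545.07
|ΔTC| = |£25,934.81 − £22,545.07| = £3,389.74

£3,389.74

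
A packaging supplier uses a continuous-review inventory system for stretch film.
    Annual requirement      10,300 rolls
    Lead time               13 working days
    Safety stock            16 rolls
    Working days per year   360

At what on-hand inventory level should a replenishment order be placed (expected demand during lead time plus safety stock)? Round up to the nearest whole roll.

388 rolls

Daily demand d = 10,300 / 360 = 28.611 rolls/day
Demand during lead time = 28.611 × 13 = 371.94
Reorder point = 371.94 + 16 = 387.94 → round up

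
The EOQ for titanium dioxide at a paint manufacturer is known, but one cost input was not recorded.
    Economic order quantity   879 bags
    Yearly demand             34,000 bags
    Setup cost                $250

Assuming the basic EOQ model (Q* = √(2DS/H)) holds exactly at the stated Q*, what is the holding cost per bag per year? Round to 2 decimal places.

From Q* = √(2DS/H) ⇒ Q*² = 2DS/H.
H = 2DS / Q² = 2 × 34,000 × 250 / 879² = 22.0025

$22.00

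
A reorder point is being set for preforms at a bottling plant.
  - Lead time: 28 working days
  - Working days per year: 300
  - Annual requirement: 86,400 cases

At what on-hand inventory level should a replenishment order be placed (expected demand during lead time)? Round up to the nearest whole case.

8,064 cases

Daily demand d = 86,400 / 300 = 288.000 cases/day
Demand during lead time = 288.000 × 28 = 8,064.00
Reorder point = 8,064.00 → round up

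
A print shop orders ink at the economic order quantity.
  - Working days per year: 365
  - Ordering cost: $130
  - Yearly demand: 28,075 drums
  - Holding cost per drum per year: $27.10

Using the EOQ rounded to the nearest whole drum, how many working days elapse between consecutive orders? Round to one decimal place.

Optimal lot size Q* = (2 × 28,075 × $130 / $27.1)^½ ≈ 518.99 → Q = 519 drums
Cycle time = (working days × Q)/D = (365 × 519) / 28,075 = 6.747 days

6.7 days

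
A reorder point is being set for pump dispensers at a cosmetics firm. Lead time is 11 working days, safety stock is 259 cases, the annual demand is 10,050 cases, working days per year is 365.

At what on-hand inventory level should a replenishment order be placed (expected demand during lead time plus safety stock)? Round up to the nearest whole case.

562 cases

Daily demand d = 10,050 / 365 = 27.534 cases/day
Demand during lead time = 27.534 × 11 = 302.88
Reorder point = 302.88 + 259 = 561.88 → round up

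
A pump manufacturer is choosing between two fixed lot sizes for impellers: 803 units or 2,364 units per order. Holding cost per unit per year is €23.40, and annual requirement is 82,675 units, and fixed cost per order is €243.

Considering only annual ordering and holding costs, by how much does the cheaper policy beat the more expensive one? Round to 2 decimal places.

TC(Q) = (D/Q)S + (Q/2)H
TC(803) = (82,675/803)×243 + (803/2)×23.4 = €34,413.81
TC(2,364) = (82,675/2,364)×243 + (2,364/2)×23.4 = €36,157.12
Cheaper: Q = 803.  Difference = €1,743.31

€1,743.31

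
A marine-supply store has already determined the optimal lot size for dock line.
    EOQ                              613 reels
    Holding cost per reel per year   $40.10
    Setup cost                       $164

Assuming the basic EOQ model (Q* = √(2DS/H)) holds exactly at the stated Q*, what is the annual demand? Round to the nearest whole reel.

45,940 reels per year

Since Q* = (2DS/H)^½, squaring gives Q*²·H = 2DS.
D = Q²H / (2S) = 613² × 40.1 / (2 × 164) = 45,940.05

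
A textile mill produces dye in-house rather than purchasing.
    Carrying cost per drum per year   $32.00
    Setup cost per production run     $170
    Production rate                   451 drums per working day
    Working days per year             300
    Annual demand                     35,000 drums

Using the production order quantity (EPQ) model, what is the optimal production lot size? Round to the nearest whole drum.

d = 35,000/300 = 116.6667 drums/day;  effective holding cost H(1 − d/p) = 32·(1 − 116.6667/451) = 23.72210
Q* = √(2DS / H_eff) = √(2·35,000·170 / 23.72210) ≈ 708.27

708 drums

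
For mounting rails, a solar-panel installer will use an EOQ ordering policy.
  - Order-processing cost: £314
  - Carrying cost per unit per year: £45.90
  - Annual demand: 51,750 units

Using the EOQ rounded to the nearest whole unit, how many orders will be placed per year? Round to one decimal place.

61.5 orders per year

Q* = √(2·D·S / H) = √(2·51,750·314 / 45.9) = √708,039.2 ≈ 841.45 → Q = 841
Orders per year = D/Q = 51,750 / 841 = 61.534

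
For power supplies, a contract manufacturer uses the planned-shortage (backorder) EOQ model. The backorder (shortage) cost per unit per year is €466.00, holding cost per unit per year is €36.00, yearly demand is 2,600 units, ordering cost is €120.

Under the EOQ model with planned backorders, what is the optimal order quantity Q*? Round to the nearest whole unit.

Q* = √(2DS/H) · √((H + b)/b)
   = √(2 × 2,600 × 120 / 36) · √((36 + 466) / 466)
   = 131.656 × 1.0379 ≈ 136.65

137 units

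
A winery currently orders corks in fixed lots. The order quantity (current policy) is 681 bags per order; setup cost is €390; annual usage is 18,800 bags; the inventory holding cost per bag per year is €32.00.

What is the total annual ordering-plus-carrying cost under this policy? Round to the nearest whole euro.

Annual ordering cost = (D/Q)·S = (18,800/681) × 390 = €10,766.52
Annual holding cost  = (Q/2)·H = (681/2) × 32 = €10,896.00
Total = €10,766.52 + €10,896.00 = €21,662.52

€21,663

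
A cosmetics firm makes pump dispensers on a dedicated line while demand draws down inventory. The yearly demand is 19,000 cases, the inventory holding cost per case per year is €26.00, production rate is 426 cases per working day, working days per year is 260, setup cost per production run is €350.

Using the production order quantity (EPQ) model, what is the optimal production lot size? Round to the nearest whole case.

786 cases

Daily demand d = 19,000/260 = 73.077; p = 426; 1 − d/p = 0.82846
EPQ = √(2DS / (H(1 − d/p)))
    = √(2 × 19,000 × 350 / (26 × 0.82846)) ≈ 785.79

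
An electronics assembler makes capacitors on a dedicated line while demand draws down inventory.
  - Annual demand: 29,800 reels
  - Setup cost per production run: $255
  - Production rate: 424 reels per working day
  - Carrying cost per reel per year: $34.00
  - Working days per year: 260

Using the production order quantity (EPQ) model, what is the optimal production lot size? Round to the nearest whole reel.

d = 29,800/260 = 114.6154 reels/day;  effective holding cost H(1 − d/p) = 34·(1 − 114.6154/424) = 24.80914
Q* = √(2DS / H_eff) = √(2·29,800·255 / 24.80914) ≈ 782.69

783 reels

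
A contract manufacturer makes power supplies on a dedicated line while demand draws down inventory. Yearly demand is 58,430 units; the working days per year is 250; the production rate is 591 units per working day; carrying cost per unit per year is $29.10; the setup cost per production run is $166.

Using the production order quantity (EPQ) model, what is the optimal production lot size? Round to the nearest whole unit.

1,050 units

d = 58,430/250 = 233.7200 units/day;  effective holding cost H(1 − d/p) = 29.1·(1 − 233.7200/591) = 17.59196
Q* = √(2DS / H_eff) = √(2·58,430·166 / 17.59196) ≈ 1,050.10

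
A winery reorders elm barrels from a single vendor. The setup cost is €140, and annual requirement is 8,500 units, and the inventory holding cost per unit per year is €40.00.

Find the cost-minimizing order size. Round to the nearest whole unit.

Q* = √(2·D·S / H) = √(2·8,500·140 / 40) = √59,500.0 ≈ 243.93

244 units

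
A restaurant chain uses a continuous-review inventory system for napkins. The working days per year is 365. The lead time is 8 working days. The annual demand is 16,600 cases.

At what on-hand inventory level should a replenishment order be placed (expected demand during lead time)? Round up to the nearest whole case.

Daily demand d = 16,600 / 365 = 45.479 cases/day
Demand during lead time = 45.479 × 8 = 363.84
Reorder point = 363.84 → round up

364 cases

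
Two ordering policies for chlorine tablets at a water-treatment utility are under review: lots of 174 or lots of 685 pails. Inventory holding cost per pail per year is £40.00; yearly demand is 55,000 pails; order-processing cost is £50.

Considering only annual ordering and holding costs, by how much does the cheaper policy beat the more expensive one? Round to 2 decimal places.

£1,570.00

TC(Q) = (D/Q)S + (Q/2)H
TC(174) = (55,000/174)×50 + (174/2)×40 = £19,284.60
TC(685) = (55,000/685)×50 + (685/2)×40 = £17,714.60
|ΔTC| = |£19,284.60 − £17,714.60| = £1,570.00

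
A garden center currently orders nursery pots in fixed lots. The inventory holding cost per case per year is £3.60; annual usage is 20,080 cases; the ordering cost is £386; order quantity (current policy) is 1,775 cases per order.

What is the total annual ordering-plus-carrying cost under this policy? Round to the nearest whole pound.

Annual ordering cost = (D/Q)·S = (20,080/1,775) × 386 = £4,366.69
Annual holding cost  = (Q/2)·H = (1,775/2) × 3.6 = £3,195.00
Total = £4,366.69 + £3,195.00 = £7,561.69

£7,562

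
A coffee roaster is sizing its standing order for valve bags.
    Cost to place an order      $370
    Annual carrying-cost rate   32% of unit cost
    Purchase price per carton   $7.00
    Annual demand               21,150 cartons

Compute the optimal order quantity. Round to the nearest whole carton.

2,643 cartons

H = i·C = 0.32 × $7 = $2.2400 per carton-year
Q* = √(2·D·S / H) = √(2·21,150·370 / 2.24) = √6,987,053.6 ≈ 2,643.30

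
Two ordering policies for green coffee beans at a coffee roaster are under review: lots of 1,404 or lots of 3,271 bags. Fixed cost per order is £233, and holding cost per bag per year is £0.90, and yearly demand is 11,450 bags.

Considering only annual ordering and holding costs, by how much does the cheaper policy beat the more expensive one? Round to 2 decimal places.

£244.42

TC(Q) = (D/Q)S + (Q/2)H
TC(1,404) = (11,450/1,404)×233 + (1,404/2)×0.9 = £2,531.98
TC(3,271) = (11,450/3,271)×233 + (3,271/2)×0.9 = £2,287.56
Cheaper: Q = 3,271.  Difference = £244.42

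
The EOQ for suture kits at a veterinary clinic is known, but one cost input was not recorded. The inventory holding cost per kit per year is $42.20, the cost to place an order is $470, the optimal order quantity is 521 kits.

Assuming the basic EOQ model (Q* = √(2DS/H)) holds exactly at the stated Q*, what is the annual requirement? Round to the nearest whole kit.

12,186 kits per year

Since Q* = (2DS/H)^½, squaring gives Q*²·H = 2DS.
D = Q²H / (2S) = 521² × 42.2 / (2 × 470) = 12,185.97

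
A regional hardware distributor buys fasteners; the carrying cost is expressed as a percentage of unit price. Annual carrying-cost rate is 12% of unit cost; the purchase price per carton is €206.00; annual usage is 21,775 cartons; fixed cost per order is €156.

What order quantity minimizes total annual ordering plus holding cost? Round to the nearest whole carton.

Carrying cost H = €206 × 12% = €24.7200/carton/yr
Optimal lot size Q* = (2 × 21,775 × €156 / €24.72)^½ ≈ 524.24

524 cartons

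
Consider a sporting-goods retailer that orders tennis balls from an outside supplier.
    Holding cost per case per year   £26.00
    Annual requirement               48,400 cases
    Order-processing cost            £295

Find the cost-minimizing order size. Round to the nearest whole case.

1,048 cases

Q* = √(2·D·S / H) = √(2·48,400·295 / 26) = √1,098,307.7 ≈ 1,048.00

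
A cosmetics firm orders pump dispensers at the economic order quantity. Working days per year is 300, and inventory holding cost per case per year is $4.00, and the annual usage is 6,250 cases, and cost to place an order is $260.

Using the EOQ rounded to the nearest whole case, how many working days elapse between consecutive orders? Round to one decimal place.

43.2 days

EOQ = √(2DS/H) = √(2 × 6,250 × 260 / 4)
    = √(812,500.00) ≈ 901.39 → Q = 901 cases
Days between orders = 300 / (D/Q) = 300 / 6.937 ≈ 43.248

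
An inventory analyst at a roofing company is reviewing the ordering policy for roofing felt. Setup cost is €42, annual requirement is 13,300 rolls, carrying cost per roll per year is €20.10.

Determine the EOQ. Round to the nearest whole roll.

236 rolls

Optimal lot size Q* = (2 × 13,300 × €42 / €20.1)^½ ≈ 235.76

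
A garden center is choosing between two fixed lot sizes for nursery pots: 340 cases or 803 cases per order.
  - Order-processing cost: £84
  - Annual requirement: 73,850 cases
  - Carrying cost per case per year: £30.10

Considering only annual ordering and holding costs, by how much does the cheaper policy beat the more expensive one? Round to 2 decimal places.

£3,551.86

TC(Q) = (D/Q)S + (Q/2)H
TC(340) = (73,850/340)×84 + (340/2)×30.1 = £23,362.29
TC(803) = (73,850/803)×84 + (803/2)×30.1 = £19,810.43
Lots of 803 are cheaper by £3,551.86.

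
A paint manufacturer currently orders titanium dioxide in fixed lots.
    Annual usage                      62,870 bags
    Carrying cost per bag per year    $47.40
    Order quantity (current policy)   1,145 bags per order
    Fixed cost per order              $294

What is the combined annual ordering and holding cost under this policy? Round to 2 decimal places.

$43,279.54

Orders/yr = 62,870/1,145 = 54.908; ordering cost = 54.908 × $294 = $16,143.04
Average inventory = 1,145/2 = 572.5; holding cost = 572.5 × $47.4 = $27,136.50
Total = $16,143.04 + $27,136.50 = $43,279.54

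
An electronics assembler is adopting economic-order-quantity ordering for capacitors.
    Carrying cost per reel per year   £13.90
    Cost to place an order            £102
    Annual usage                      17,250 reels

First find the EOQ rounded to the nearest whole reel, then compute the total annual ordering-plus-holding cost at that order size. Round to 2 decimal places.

£6,993.86

Optimal lot size Q* = (2 × 17,250 × £102 / £13.9)^½ ≈ 503.16 → Q = 503 reels
Orders/yr = 17,250/503 = 34.294; ordering cost = 34.294 × £102 = £3,498.01
Average inventory = 503/2 = 251.5; holding cost = 251.5 × £13.9 = £3,495.85
Total = £3,498.01 + £3,495.85 = £6,993.86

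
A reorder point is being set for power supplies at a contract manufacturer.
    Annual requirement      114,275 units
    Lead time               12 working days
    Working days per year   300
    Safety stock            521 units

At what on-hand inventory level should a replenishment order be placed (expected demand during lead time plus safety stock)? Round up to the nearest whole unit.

5,092 units

Daily demand d = 114,275 / 300 = 380.917 units/day
Demand during lead time = 380.917 × 12 = 4,571.00
Reorder point = 4,571.00 + 521 = 5,092.00 → round up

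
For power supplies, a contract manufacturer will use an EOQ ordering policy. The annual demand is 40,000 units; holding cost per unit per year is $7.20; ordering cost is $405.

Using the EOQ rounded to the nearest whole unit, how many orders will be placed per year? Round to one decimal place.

Optimal lot size Q* = (2 × 40,000 × $405 / $7.2)^½ ≈ 2,121.32 → Q = 2,121
Orders per year = D/Q = 40,000 / 2,121 = 18.859

18.9 orders per year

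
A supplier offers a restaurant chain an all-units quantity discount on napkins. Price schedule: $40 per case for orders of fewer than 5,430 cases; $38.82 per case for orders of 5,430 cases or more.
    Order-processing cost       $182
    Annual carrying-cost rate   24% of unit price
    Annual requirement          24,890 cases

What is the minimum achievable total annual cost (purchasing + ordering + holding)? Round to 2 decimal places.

$992,359.16

H₁ = 24%×$40 = $9.6000;  H₂ = 24%×$38.82 = $9.3168
EOQ₁ = √(2×24,890×182/9.6000) = 971.47  (< 5,430, feasible at tier 1)
EOQ₂ = √(2×24,890×182/9.3168) = 986.12  (< 5,430 → use Q = 5,430 at tier-2 price)
TC(tier 1 (EOQ₁), Q≈971.5) = $1,004,926.07
TC(tier 2, Q≈5,430.0) = $992,359.16
Minimum at tier 2: $992,359.16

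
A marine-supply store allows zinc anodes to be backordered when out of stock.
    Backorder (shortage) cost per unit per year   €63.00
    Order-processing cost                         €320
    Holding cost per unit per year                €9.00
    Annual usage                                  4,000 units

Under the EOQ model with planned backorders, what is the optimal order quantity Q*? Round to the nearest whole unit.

Basic EOQ = √(2·4,000·320/9) = 533.333
Backorder adjustment √((H+b)/b) = √((9+63)/63) = 1.0690
Q* = 533.333 × 1.0690 ≈ 570.16

570 units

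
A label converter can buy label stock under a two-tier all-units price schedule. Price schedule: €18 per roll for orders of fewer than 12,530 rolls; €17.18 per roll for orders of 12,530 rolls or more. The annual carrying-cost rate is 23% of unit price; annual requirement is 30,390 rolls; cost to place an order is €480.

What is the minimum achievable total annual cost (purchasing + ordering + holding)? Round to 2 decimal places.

€548,019.90

H₁ = 23%×€18 = €4.1400;  H₂ = 23%×€17.18 = €3.9514
EOQ₁ = √(2×30,390×480/4.1400) = 2,654.61  (< 12,530, feasible at tier 1)
EOQ₂ = √(2×30,390×480/3.9514) = 2,717.22  (< 12,530 → use Q = 12,530 at tier-2 price)
TC(tier 1 (EOQ₁), Q≈2,654.6) = €558,010.09
TC(tier 2, Q≈12,530.0) = €548,019.90
Minimum at tier 2: €548,019.90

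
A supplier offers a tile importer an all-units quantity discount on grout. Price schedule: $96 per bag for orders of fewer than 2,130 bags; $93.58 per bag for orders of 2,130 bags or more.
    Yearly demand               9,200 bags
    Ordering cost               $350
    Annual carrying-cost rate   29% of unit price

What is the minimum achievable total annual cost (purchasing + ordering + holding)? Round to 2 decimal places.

$891,349.92

H₁ = 29%×$96 = $27.8400;  H₂ = 29%×$93.58 = $27.1382
EOQ₁ = √(2×9,200×350/27.8400) = 480.96  (< 2,130, feasible at tier 1)
EOQ₂ = √(2×9,200×350/27.1382) = 487.14  (< 2,130 → use Q = 2,130 at tier-2 price)
TC(tier 1 (EOQ₁), Q≈481.0) = $896,589.91
TC(tier 2, Q≈2,130.0) = $891,349.92
Minimum at tier 2: $891,349.92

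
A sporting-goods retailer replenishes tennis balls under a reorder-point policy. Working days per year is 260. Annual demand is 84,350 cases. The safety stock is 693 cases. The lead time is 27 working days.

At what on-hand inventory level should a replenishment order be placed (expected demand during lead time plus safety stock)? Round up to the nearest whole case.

9,453 cases

Daily demand d = 84,350 / 260 = 324.423 cases/day
Demand during lead time = 324.423 × 27 = 8,759.42
Reorder point = 8,759.42 + 693 = 9,452.42 → round up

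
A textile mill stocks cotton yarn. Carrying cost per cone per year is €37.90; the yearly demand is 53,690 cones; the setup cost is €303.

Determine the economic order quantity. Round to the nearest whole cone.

Q* = √(2·D·S / H) = √(2·53,690·303 / 37.9) = √858,473.4 ≈ 926.54

927 cones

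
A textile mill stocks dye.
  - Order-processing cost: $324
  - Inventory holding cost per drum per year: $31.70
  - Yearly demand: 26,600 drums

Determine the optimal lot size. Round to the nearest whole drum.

737 drums

Q* = √(2·D·S / H) = √(2·26,600·324 / 31.7) = √543,747.6 ≈ 737.39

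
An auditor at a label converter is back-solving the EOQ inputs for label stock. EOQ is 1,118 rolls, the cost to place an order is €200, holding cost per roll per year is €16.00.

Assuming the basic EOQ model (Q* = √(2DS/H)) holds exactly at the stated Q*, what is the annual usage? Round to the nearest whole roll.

From Q* = √(2DS/H) ⇒ Q*² = 2DS/H.
D = Q²H / (2S) = 1,118² × 16 / (2 × 200) = 49,996.96

49,997 rolls per year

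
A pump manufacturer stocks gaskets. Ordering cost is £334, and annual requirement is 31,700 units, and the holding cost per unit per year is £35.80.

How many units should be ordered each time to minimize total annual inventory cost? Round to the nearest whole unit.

769 units

2DS/H = 2·31,700·334/35.8 = 591,497.21
EOQ = √591,497.21 ≈ 769.09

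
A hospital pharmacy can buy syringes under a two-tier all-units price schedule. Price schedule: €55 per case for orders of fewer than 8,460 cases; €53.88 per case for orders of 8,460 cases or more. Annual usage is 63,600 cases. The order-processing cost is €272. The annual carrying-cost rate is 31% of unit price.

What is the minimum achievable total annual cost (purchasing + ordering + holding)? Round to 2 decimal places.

€3,499,465.67

H₁ = 31%×€55 = €17.0500;  H₂ = 31%×€53.88 = €16.7028
EOQ₁ = √(2×63,600×272/17.0500) = 1,424.51  (< 8,460, feasible at tier 1)
EOQ₂ = √(2×63,600×272/16.7028) = 1,439.24  (< 8,460 → use Q = 8,460 at tier-2 price)
TC(tier 1 (EOQ₁), Q≈1,424.5) = €3,522,287.91
TC(tier 2, Q≈8,460.0) = €3,499,465.67
Minimum at tier 2: €3,499,465.67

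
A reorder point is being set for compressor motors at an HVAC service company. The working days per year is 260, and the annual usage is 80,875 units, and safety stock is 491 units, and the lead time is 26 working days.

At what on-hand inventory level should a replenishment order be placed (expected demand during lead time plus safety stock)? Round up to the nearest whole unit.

8,579 units

Daily demand d = 80,875 / 260 = 311.058 units/day
Demand during lead time = 311.058 × 26 = 8,087.50
Reorder point = 8,087.50 + 491 = 8,578.50 → round up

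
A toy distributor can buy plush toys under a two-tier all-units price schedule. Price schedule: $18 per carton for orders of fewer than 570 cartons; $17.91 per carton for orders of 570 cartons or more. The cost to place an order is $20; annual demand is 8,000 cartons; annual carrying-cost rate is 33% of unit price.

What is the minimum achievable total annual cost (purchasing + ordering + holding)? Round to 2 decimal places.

$145,245.14

H₁ = 33%×$18 = $5.9400;  H₂ = 33%×$17.91 = $5.9103
EOQ₁ = √(2×8,000×20/5.9400) = 232.10  (< 570, feasible at tier 1)
EOQ₂ = √(2×8,000×20/5.9103) = 232.69  (< 570 → use Q = 570 at tier-2 price)
TC(tier 1 (EOQ₁), Q≈232.1) = $145,378.70
TC(tier 2, Q≈570.0) = $145,245.14
Minimum at tier 2: $145,245.14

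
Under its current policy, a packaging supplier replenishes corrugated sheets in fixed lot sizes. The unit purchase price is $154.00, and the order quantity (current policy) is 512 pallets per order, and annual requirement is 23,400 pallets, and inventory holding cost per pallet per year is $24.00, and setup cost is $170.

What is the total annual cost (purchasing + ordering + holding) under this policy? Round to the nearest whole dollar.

$3,617,514

Orders/yr = 23,400/512 = 45.703; ordering cost = 45.703 × $170 = $7,769.53
Average inventory = 512/2 = 256; holding cost = 256 × $24 = $6,144.00
Purchase cost = D·C = 23,400 × 154 = $3,603,600.00
Total = $7,769.53 + $6,144.00 + $3,603,600.00 = $3,617,513.53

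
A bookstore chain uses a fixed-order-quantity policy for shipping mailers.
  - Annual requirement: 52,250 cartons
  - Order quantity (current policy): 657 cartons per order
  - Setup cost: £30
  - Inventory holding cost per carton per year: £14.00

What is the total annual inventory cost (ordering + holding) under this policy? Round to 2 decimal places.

£6,984.84

Annual ordering cost = (D/Q)·S = (52,250/657) × 30 = £2,385.84
Annual holding cost  = (Q/2)·H = (657/2) × 14 = £4,599.00
Total = £2,385.84 + £4,599.00 = £6,984.84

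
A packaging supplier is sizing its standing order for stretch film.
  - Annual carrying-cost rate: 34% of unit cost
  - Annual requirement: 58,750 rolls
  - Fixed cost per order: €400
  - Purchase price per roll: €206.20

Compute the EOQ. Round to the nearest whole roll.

819 rolls

H = i·C = 0.34 × €206.2 = €70.1080 per roll-year
2DS/H = 2·58,750·400/70.108 = 670,394.25
EOQ = √670,394.25 ≈ 818.78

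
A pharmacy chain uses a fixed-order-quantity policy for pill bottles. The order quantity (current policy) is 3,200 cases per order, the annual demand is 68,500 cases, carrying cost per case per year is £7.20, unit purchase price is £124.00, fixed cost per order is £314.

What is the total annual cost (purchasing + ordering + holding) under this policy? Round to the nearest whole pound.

£8,512,242

Ordering: D/Q × S = 68,500/3,200 × £314 = £6,721.56
Holding:  Q/2 × H = 3,200/2 × £7.2 = £11,520.00
Purchase cost = D·C = 68,500 × 124 = £8,494,000.00
Total = £6,721.56 + £11,520.00 + £8,494,000.00 = £8,512,241.56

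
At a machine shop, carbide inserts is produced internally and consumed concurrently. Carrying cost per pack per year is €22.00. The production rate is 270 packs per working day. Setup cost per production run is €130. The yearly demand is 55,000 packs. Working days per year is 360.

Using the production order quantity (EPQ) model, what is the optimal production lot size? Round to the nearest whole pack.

1,224 packs

Daily demand d = 55,000/360 = 152.778; p = 270; 1 − d/p = 0.43416
EPQ = √(2DS / (H(1 − d/p)))
    = √(2 × 55,000 × 130 / (22 × 0.43416)) ≈ 1,223.58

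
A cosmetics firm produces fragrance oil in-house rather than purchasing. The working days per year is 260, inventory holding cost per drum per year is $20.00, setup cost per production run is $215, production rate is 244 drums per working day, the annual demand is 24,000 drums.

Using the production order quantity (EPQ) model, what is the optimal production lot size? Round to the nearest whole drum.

911 drums

Daily demand d = 24,000/260 = 92.308; p = 244; 1 − d/p = 0.62169
EPQ = √(2DS / (H(1 − d/p)))
    = √(2 × 24,000 × 215 / (20 × 0.62169)) ≈ 911.04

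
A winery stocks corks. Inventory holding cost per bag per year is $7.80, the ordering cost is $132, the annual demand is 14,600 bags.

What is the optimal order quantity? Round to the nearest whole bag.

Q* = √(2·D·S / H) = √(2·14,600·132 / 7.8) = √494,153.8 ≈ 702.96

703 bags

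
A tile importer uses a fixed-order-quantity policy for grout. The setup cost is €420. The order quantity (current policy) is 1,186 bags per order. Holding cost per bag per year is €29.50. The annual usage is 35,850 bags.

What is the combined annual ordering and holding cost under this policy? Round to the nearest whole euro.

Ordering: D/Q × S = 35,850/1,186 × €420 = €12,695.62
Holding:  Q/2 × H = 1,186/2 × €29.5 = €17,493.50
Total = €12,695.62 + €17,493.50 = €30,189.12

€30,189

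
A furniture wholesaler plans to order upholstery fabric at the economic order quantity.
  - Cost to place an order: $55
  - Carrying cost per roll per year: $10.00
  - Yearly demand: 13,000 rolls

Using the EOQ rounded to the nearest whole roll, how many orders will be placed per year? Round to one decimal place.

34.4 orders per year

EOQ = √(2DS/H) = √(2 × 13,000 × 55 / 10)
    = √(143,000.00) ≈ 378.15 → Q = 378
Orders per year = D/Q = 13,000 / 378 = 34.392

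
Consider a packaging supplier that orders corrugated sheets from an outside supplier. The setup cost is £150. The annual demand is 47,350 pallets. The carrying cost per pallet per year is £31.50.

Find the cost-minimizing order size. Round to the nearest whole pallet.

672 pallets

Optimal lot size Q* = (2 × 47,350 × £150 / £31.5)^½ ≈ 671.53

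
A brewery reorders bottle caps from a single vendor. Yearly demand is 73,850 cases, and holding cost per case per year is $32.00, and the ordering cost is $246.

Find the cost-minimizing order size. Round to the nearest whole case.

Optimal lot size Q* = (2 × 73,850 × $246 / $32)^½ ≈ 1,065.57

1,066 cases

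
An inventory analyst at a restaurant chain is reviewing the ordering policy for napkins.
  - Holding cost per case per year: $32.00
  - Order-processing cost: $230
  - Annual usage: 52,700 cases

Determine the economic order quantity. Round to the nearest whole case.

870 cases

EOQ = √(2DS/H) = √(2 × 52,700 × 230 / 32)
    = √(757,562.50) ≈ 870.38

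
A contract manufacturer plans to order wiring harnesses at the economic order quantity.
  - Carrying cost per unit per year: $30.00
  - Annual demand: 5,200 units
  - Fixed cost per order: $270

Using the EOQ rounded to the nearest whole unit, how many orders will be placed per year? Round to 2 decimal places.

Optimal lot size Q* = (2 × 5,200 × $270 / $30)^½ ≈ 305.94 → Q = 306
Orders per year = D/Q = 5,200 / 306 = 16.993

16.99 orders per year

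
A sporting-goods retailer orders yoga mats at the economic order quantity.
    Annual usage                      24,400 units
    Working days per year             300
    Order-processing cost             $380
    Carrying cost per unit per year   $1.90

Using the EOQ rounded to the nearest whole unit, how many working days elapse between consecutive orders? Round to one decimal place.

Optimal lot size Q* = (2 × 24,400 × $380 / $1.9)^½ ≈ 3,124.10 → Q = 3,124 units
T = Q/D × 300 days = 3,124/24,400 × 300 = 38.410 days

38.4 days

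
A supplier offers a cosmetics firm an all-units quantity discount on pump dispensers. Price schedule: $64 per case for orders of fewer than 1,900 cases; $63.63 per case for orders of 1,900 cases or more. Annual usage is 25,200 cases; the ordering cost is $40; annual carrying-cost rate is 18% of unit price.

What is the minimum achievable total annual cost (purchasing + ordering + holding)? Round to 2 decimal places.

$1,614,887.26

H₁ = 18%×$64 = $11.5200;  H₂ = 18%×$63.63 = $11.4534
EOQ₁ = √(2×25,200×40/11.5200) = 418.33  (< 1,900, feasible at tier 1)
EOQ₂ = √(2×25,200×40/11.4534) = 419.54  (< 1,900 → use Q = 1,900 at tier-2 price)
TC(tier 1 (EOQ₁), Q≈418.3) = $1,617,619.16
TC(tier 2, Q≈1,900.0) = $1,614,887.26
Minimum at tier 2: $1,614,887.26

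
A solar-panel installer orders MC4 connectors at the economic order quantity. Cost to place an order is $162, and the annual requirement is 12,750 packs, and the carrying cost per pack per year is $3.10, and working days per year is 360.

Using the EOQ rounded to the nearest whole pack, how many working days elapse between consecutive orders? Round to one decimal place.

2DS/H = 2·12,750·162/3.1 = 1,332,580.65
EOQ = √1,332,580.65 ≈ 1,154.37 → Q = 1,154 packs
Cycle time = (working days × Q)/D = (360 × 1,154) / 12,750 = 32.584 days

32.6 days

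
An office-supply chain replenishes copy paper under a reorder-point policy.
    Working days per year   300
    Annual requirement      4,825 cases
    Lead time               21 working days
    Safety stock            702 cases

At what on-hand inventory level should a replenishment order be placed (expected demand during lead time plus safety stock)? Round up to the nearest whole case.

1,040 cases

Daily demand d = 4,825 / 300 = 16.083 cases/day
Demand during lead time = 16.083 × 21 = 337.75
Reorder point = 337.75 + 702 = 1,039.75 → round up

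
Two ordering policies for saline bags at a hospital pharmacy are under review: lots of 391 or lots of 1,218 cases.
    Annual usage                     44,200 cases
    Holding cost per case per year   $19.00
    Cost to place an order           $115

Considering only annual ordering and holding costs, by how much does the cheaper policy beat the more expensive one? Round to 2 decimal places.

TC(Q) = (D/Q)S + (Q/2)H
TC(391) = (44,200/391)×115 + (391/2)×19 = $16,714.50
TC(1,218) = (44,200/1,218)×115 + (1,218/2)×19 = $15,744.23
|ΔTC| = |$16,714.50 − $15,744.23| = $970.27

$970.27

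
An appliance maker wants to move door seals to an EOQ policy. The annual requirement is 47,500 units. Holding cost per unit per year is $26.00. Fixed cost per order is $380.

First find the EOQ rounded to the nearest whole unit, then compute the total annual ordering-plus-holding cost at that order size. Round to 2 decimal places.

Optimal lot size Q* = (2 × 47,500 × $380 / $26)^½ ≈ 1,178.33 → Q = 1,178 units
Ordering: D/Q × S = 47,500/1,178 × $380 = $15,322.58
Holding:  Q/2 × H = 1,178/2 × $26 = $15,314.00
Total = $15,322.58 + $15,314.00 = $30,636.58

$30,636.58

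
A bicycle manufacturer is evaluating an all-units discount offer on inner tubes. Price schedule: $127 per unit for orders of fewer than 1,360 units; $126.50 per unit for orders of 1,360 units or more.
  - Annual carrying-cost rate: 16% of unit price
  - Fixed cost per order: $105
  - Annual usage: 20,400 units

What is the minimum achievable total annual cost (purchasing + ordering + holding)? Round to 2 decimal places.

$2,595,938.20

H₁ = 16%×$127 = $20.3200;  H₂ = 16%×$126.50 = $20.2400
EOQ₁ = √(2×20,400×105/20.3200) = 459.16  (< 1,360, feasible at tier 1)
EOQ₂ = √(2×20,400×105/20.2400) = 460.07  (< 1,360 → use Q = 1,360 at tier-2 price)
TC(tier 1 (EOQ₁), Q≈459.2) = $2,600,130.11
TC(tier 2, Q≈1,360.0) = $2,595,938.20
Minimum at tier 2: $2,595,938.20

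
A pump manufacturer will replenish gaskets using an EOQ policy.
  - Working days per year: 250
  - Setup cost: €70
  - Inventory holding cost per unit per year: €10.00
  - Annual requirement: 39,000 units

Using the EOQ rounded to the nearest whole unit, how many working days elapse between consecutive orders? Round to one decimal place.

EOQ = √(2DS/H) = √(2 × 39,000 × 70 / 10)
    = √(546,000.00) ≈ 738.92 → Q = 739 units
Days between orders = 250 / (D/Q) = 250 / 52.774 ≈ 4.737

4.7 days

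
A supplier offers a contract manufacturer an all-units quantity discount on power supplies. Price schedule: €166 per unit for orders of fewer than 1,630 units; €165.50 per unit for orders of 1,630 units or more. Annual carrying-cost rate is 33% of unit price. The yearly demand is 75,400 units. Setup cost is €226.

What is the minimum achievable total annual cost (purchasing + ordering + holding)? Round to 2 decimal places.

H₁ = 33%×€166 = €54.7800;  H₂ = 33%×€165.50 = €54.6150
EOQ₁ = √(2×75,400×226/54.7800) = 788.76  (< 1,630, feasible at tier 1)
EOQ₂ = √(2×75,400×226/54.6150) = 789.95  (< 1,630 → use Q = 1,630 at tier-2 price)
TC(tier 1 (EOQ₁), Q≈788.8) = €12,559,608.17
TC(tier 2, Q≈1,630.0) = €12,533,665.46
Minimum at tier 2: €12,533,665.46

€12,533,665.46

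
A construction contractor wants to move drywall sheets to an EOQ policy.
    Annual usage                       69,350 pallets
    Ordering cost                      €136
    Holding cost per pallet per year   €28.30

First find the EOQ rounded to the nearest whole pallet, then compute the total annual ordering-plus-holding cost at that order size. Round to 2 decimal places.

€23,104.73

Q* = √(2·D·S / H) = √(2·69,350·136 / 28.3) = √666,544.2 ≈ 816.42 → Q = 816 pallets
Orders/yr = 69,350/816 = 84.988; ordering cost = 84.988 × €136 = €11,558.33
Average inventory = 816/2 = 408; holding cost = 408 × €28.3 = €11,546.40
Total = €11,558.33 + €11,546.40 = €23,104.73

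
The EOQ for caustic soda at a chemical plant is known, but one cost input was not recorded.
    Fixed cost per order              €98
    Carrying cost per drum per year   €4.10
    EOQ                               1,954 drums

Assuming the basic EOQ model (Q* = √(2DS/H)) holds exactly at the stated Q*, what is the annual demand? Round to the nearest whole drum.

79,869 drums per year

From Q* = √(2DS/H) ⇒ Q*² = 2DS/H.
D = Q²H / (2S) = 1,954² × 4.1 / (2 × 98) = 79,868.75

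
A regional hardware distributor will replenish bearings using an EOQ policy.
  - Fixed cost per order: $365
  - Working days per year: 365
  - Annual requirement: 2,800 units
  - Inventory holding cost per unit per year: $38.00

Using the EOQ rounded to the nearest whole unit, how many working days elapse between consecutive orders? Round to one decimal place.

EOQ = √(2DS/H) = √(2 × 2,800 × 365 / 38)
    = √(53,789.47) ≈ 231.93 → Q = 232 units
Days between orders = 365 / (D/Q) = 365 / 12.069 ≈ 30.243

30.2 days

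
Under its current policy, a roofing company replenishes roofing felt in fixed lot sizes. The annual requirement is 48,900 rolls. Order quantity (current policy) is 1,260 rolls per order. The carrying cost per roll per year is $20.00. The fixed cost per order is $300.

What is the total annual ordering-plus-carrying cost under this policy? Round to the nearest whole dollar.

$24,243

Ordering: D/Q × S = 48,900/1,260 × $300 = $11,642.86
Holding:  Q/2 × H = 1,260/2 × $20 = $12,600.00
Total = $11,642.86 + $12,600.00 = $24,242.86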